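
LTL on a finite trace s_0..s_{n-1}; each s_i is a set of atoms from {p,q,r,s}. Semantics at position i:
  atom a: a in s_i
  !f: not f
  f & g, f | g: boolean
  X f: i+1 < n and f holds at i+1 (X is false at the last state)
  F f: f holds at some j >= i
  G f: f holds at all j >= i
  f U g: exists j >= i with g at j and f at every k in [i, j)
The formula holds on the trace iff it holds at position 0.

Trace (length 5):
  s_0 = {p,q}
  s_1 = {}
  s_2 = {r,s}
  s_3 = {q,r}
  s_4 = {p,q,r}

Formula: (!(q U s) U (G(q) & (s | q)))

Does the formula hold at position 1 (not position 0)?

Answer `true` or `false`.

Answer: false

Derivation:
s_0={p,q}: (!(q U s) U (G(q) & (s | q)))=False !(q U s)=True (q U s)=False q=True s=False (G(q) & (s | q))=False G(q)=False (s | q)=True
s_1={}: (!(q U s) U (G(q) & (s | q)))=False !(q U s)=True (q U s)=False q=False s=False (G(q) & (s | q))=False G(q)=False (s | q)=False
s_2={r,s}: (!(q U s) U (G(q) & (s | q)))=False !(q U s)=False (q U s)=True q=False s=True (G(q) & (s | q))=False G(q)=False (s | q)=True
s_3={q,r}: (!(q U s) U (G(q) & (s | q)))=True !(q U s)=True (q U s)=False q=True s=False (G(q) & (s | q))=True G(q)=True (s | q)=True
s_4={p,q,r}: (!(q U s) U (G(q) & (s | q)))=True !(q U s)=True (q U s)=False q=True s=False (G(q) & (s | q))=True G(q)=True (s | q)=True
Evaluating at position 1: result = False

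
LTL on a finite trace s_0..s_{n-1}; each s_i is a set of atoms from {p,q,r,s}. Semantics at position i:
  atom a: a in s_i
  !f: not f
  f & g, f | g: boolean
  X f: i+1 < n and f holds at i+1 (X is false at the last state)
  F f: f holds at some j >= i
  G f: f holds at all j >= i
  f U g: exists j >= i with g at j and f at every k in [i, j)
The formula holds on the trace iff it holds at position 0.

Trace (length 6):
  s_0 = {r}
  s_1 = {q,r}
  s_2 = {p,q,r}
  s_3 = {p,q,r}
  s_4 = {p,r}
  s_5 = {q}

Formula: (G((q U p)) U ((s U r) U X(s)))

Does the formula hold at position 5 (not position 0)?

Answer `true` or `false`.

s_0={r}: (G((q U p)) U ((s U r) U X(s)))=False G((q U p))=False (q U p)=False q=False p=False ((s U r) U X(s))=False (s U r)=True s=False r=True X(s)=False
s_1={q,r}: (G((q U p)) U ((s U r) U X(s)))=False G((q U p))=False (q U p)=True q=True p=False ((s U r) U X(s))=False (s U r)=True s=False r=True X(s)=False
s_2={p,q,r}: (G((q U p)) U ((s U r) U X(s)))=False G((q U p))=False (q U p)=True q=True p=True ((s U r) U X(s))=False (s U r)=True s=False r=True X(s)=False
s_3={p,q,r}: (G((q U p)) U ((s U r) U X(s)))=False G((q U p))=False (q U p)=True q=True p=True ((s U r) U X(s))=False (s U r)=True s=False r=True X(s)=False
s_4={p,r}: (G((q U p)) U ((s U r) U X(s)))=False G((q U p))=False (q U p)=True q=False p=True ((s U r) U X(s))=False (s U r)=True s=False r=True X(s)=False
s_5={q}: (G((q U p)) U ((s U r) U X(s)))=False G((q U p))=False (q U p)=False q=True p=False ((s U r) U X(s))=False (s U r)=False s=False r=False X(s)=False
Evaluating at position 5: result = False

Answer: false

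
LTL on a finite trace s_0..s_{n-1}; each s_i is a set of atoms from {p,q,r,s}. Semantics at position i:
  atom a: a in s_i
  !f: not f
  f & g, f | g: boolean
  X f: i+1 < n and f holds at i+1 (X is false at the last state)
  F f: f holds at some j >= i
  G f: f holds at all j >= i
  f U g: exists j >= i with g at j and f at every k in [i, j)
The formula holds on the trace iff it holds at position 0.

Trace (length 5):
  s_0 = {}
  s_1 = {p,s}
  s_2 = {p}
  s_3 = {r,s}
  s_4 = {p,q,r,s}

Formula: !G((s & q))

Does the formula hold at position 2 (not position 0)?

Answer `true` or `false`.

s_0={}: !G((s & q))=True G((s & q))=False (s & q)=False s=False q=False
s_1={p,s}: !G((s & q))=True G((s & q))=False (s & q)=False s=True q=False
s_2={p}: !G((s & q))=True G((s & q))=False (s & q)=False s=False q=False
s_3={r,s}: !G((s & q))=True G((s & q))=False (s & q)=False s=True q=False
s_4={p,q,r,s}: !G((s & q))=False G((s & q))=True (s & q)=True s=True q=True
Evaluating at position 2: result = True

Answer: true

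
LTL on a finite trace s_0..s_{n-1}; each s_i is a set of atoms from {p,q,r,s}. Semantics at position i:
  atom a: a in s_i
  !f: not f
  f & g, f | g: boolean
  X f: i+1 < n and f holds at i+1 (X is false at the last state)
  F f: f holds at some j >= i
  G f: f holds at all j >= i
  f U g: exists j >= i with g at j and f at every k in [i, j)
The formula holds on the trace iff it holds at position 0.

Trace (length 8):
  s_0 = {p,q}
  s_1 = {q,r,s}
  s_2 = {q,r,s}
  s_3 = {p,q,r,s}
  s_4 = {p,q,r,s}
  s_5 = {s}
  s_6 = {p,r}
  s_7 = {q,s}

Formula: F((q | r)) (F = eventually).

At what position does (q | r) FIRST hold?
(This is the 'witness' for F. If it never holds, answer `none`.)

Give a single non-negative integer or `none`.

s_0={p,q}: (q | r)=True q=True r=False
s_1={q,r,s}: (q | r)=True q=True r=True
s_2={q,r,s}: (q | r)=True q=True r=True
s_3={p,q,r,s}: (q | r)=True q=True r=True
s_4={p,q,r,s}: (q | r)=True q=True r=True
s_5={s}: (q | r)=False q=False r=False
s_6={p,r}: (q | r)=True q=False r=True
s_7={q,s}: (q | r)=True q=True r=False
F((q | r)) holds; first witness at position 0.

Answer: 0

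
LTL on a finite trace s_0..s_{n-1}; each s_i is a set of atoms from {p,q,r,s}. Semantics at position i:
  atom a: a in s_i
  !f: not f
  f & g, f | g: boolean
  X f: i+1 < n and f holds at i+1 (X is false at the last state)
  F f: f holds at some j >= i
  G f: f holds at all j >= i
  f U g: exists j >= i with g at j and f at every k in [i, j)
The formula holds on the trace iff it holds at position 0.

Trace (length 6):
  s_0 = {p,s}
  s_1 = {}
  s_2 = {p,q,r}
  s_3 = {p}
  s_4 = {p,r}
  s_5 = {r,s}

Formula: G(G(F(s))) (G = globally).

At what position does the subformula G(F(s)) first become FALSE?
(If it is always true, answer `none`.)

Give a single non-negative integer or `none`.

Answer: none

Derivation:
s_0={p,s}: G(F(s))=True F(s)=True s=True
s_1={}: G(F(s))=True F(s)=True s=False
s_2={p,q,r}: G(F(s))=True F(s)=True s=False
s_3={p}: G(F(s))=True F(s)=True s=False
s_4={p,r}: G(F(s))=True F(s)=True s=False
s_5={r,s}: G(F(s))=True F(s)=True s=True
G(G(F(s))) holds globally = True
No violation — formula holds at every position.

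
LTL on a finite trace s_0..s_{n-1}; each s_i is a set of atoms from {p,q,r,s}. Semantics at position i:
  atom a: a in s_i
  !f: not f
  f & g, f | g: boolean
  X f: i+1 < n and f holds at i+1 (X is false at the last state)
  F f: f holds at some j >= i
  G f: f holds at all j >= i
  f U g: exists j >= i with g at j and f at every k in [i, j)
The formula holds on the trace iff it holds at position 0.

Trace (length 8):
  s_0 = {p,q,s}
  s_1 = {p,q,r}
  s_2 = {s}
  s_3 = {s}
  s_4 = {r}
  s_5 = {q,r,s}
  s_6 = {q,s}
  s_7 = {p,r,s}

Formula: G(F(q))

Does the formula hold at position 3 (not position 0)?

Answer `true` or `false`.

Answer: false

Derivation:
s_0={p,q,s}: G(F(q))=False F(q)=True q=True
s_1={p,q,r}: G(F(q))=False F(q)=True q=True
s_2={s}: G(F(q))=False F(q)=True q=False
s_3={s}: G(F(q))=False F(q)=True q=False
s_4={r}: G(F(q))=False F(q)=True q=False
s_5={q,r,s}: G(F(q))=False F(q)=True q=True
s_6={q,s}: G(F(q))=False F(q)=True q=True
s_7={p,r,s}: G(F(q))=False F(q)=False q=False
Evaluating at position 3: result = False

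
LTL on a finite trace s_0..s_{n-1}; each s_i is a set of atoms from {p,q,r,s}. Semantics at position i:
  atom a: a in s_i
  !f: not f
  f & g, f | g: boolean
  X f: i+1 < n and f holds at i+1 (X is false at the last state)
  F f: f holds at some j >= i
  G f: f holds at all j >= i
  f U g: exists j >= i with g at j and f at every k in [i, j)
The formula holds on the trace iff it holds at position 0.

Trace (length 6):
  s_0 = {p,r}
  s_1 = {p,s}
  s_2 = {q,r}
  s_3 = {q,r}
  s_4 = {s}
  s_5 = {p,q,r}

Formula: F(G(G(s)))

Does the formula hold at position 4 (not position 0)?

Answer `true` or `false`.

s_0={p,r}: F(G(G(s)))=False G(G(s))=False G(s)=False s=False
s_1={p,s}: F(G(G(s)))=False G(G(s))=False G(s)=False s=True
s_2={q,r}: F(G(G(s)))=False G(G(s))=False G(s)=False s=False
s_3={q,r}: F(G(G(s)))=False G(G(s))=False G(s)=False s=False
s_4={s}: F(G(G(s)))=False G(G(s))=False G(s)=False s=True
s_5={p,q,r}: F(G(G(s)))=False G(G(s))=False G(s)=False s=False
Evaluating at position 4: result = False

Answer: false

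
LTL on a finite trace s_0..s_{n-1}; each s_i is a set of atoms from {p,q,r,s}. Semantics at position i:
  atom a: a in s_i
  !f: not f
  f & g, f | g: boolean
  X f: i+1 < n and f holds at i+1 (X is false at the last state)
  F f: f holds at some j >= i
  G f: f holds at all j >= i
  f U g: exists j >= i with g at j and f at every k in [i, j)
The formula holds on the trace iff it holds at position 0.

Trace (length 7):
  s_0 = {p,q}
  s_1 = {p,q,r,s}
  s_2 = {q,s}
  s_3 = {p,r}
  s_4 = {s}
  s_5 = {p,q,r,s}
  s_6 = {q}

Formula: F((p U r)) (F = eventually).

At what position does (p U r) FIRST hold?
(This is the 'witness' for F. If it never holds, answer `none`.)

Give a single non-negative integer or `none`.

s_0={p,q}: (p U r)=True p=True r=False
s_1={p,q,r,s}: (p U r)=True p=True r=True
s_2={q,s}: (p U r)=False p=False r=False
s_3={p,r}: (p U r)=True p=True r=True
s_4={s}: (p U r)=False p=False r=False
s_5={p,q,r,s}: (p U r)=True p=True r=True
s_6={q}: (p U r)=False p=False r=False
F((p U r)) holds; first witness at position 0.

Answer: 0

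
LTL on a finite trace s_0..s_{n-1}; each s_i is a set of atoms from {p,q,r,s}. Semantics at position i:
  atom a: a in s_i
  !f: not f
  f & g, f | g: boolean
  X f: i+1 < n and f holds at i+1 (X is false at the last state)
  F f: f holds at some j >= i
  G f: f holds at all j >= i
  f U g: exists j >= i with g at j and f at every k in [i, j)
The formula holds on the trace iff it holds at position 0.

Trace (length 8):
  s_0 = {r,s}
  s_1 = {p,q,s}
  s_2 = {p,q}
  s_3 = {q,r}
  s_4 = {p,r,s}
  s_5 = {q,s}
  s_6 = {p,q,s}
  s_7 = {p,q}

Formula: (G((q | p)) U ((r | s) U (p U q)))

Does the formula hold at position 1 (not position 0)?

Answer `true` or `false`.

Answer: true

Derivation:
s_0={r,s}: (G((q | p)) U ((r | s) U (p U q)))=True G((q | p))=False (q | p)=False q=False p=False ((r | s) U (p U q))=True (r | s)=True r=True s=True (p U q)=False
s_1={p,q,s}: (G((q | p)) U ((r | s) U (p U q)))=True G((q | p))=True (q | p)=True q=True p=True ((r | s) U (p U q))=True (r | s)=True r=False s=True (p U q)=True
s_2={p,q}: (G((q | p)) U ((r | s) U (p U q)))=True G((q | p))=True (q | p)=True q=True p=True ((r | s) U (p U q))=True (r | s)=False r=False s=False (p U q)=True
s_3={q,r}: (G((q | p)) U ((r | s) U (p U q)))=True G((q | p))=True (q | p)=True q=True p=False ((r | s) U (p U q))=True (r | s)=True r=True s=False (p U q)=True
s_4={p,r,s}: (G((q | p)) U ((r | s) U (p U q)))=True G((q | p))=True (q | p)=True q=False p=True ((r | s) U (p U q))=True (r | s)=True r=True s=True (p U q)=True
s_5={q,s}: (G((q | p)) U ((r | s) U (p U q)))=True G((q | p))=True (q | p)=True q=True p=False ((r | s) U (p U q))=True (r | s)=True r=False s=True (p U q)=True
s_6={p,q,s}: (G((q | p)) U ((r | s) U (p U q)))=True G((q | p))=True (q | p)=True q=True p=True ((r | s) U (p U q))=True (r | s)=True r=False s=True (p U q)=True
s_7={p,q}: (G((q | p)) U ((r | s) U (p U q)))=True G((q | p))=True (q | p)=True q=True p=True ((r | s) U (p U q))=True (r | s)=False r=False s=False (p U q)=True
Evaluating at position 1: result = True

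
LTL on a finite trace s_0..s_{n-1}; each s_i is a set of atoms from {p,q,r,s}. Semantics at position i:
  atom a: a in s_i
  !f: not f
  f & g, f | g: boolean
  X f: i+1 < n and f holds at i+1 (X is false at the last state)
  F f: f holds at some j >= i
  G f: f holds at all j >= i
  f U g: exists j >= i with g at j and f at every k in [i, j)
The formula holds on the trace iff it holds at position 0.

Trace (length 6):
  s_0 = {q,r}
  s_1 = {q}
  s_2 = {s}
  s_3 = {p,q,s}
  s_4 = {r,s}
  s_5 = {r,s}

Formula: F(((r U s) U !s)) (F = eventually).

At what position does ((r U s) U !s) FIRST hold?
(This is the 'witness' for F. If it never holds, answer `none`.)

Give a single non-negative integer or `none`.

Answer: 0

Derivation:
s_0={q,r}: ((r U s) U !s)=True (r U s)=False r=True s=False !s=True
s_1={q}: ((r U s) U !s)=True (r U s)=False r=False s=False !s=True
s_2={s}: ((r U s) U !s)=False (r U s)=True r=False s=True !s=False
s_3={p,q,s}: ((r U s) U !s)=False (r U s)=True r=False s=True !s=False
s_4={r,s}: ((r U s) U !s)=False (r U s)=True r=True s=True !s=False
s_5={r,s}: ((r U s) U !s)=False (r U s)=True r=True s=True !s=False
F(((r U s) U !s)) holds; first witness at position 0.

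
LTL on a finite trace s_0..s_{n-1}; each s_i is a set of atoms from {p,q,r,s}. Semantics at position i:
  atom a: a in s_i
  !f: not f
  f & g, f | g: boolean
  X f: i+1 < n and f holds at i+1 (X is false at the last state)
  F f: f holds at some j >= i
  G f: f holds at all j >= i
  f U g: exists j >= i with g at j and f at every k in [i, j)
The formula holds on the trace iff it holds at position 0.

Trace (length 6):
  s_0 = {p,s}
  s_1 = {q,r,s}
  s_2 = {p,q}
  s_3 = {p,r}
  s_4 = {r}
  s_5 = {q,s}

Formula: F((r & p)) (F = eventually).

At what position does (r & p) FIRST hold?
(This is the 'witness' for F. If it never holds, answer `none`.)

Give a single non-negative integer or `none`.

Answer: 3

Derivation:
s_0={p,s}: (r & p)=False r=False p=True
s_1={q,r,s}: (r & p)=False r=True p=False
s_2={p,q}: (r & p)=False r=False p=True
s_3={p,r}: (r & p)=True r=True p=True
s_4={r}: (r & p)=False r=True p=False
s_5={q,s}: (r & p)=False r=False p=False
F((r & p)) holds; first witness at position 3.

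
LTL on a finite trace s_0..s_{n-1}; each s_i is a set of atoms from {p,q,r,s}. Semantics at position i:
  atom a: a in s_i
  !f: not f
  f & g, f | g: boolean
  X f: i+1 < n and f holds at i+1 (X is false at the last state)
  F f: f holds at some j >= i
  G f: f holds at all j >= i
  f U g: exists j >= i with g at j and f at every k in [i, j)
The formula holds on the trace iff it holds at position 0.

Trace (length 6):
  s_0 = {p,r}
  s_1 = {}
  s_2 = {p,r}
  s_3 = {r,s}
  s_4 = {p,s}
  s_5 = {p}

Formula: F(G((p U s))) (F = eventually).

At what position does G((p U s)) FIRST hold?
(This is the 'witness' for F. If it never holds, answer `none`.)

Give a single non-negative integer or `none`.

s_0={p,r}: G((p U s))=False (p U s)=False p=True s=False
s_1={}: G((p U s))=False (p U s)=False p=False s=False
s_2={p,r}: G((p U s))=False (p U s)=True p=True s=False
s_3={r,s}: G((p U s))=False (p U s)=True p=False s=True
s_4={p,s}: G((p U s))=False (p U s)=True p=True s=True
s_5={p}: G((p U s))=False (p U s)=False p=True s=False
F(G((p U s))) does not hold (no witness exists).

Answer: none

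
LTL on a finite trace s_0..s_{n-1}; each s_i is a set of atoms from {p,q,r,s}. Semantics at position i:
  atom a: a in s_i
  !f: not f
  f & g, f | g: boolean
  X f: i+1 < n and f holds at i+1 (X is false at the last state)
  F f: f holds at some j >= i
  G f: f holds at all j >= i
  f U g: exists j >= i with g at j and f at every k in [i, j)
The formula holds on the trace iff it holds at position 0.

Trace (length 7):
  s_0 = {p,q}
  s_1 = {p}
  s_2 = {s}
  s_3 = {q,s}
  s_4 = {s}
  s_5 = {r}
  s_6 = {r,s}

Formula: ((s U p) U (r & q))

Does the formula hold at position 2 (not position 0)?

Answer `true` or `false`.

s_0={p,q}: ((s U p) U (r & q))=False (s U p)=True s=False p=True (r & q)=False r=False q=True
s_1={p}: ((s U p) U (r & q))=False (s U p)=True s=False p=True (r & q)=False r=False q=False
s_2={s}: ((s U p) U (r & q))=False (s U p)=False s=True p=False (r & q)=False r=False q=False
s_3={q,s}: ((s U p) U (r & q))=False (s U p)=False s=True p=False (r & q)=False r=False q=True
s_4={s}: ((s U p) U (r & q))=False (s U p)=False s=True p=False (r & q)=False r=False q=False
s_5={r}: ((s U p) U (r & q))=False (s U p)=False s=False p=False (r & q)=False r=True q=False
s_6={r,s}: ((s U p) U (r & q))=False (s U p)=False s=True p=False (r & q)=False r=True q=False
Evaluating at position 2: result = False

Answer: false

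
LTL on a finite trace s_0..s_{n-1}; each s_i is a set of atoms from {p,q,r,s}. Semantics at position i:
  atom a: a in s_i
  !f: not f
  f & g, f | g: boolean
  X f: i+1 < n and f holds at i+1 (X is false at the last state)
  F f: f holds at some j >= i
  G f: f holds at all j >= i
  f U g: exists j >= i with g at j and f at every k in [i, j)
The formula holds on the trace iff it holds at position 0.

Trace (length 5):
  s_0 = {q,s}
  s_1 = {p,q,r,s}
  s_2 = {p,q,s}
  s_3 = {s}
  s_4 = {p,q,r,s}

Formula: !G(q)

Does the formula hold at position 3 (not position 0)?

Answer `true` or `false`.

s_0={q,s}: !G(q)=True G(q)=False q=True
s_1={p,q,r,s}: !G(q)=True G(q)=False q=True
s_2={p,q,s}: !G(q)=True G(q)=False q=True
s_3={s}: !G(q)=True G(q)=False q=False
s_4={p,q,r,s}: !G(q)=False G(q)=True q=True
Evaluating at position 3: result = True

Answer: true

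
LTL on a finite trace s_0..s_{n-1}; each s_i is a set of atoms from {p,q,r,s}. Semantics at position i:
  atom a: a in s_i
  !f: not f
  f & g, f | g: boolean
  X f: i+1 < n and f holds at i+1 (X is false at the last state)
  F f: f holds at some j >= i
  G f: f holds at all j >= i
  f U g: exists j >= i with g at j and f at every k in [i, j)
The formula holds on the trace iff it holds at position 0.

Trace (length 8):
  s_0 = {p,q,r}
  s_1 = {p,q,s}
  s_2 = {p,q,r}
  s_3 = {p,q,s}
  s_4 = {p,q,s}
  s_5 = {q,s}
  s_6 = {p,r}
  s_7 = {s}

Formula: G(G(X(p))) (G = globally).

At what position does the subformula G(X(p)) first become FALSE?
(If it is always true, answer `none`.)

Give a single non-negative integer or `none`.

s_0={p,q,r}: G(X(p))=False X(p)=True p=True
s_1={p,q,s}: G(X(p))=False X(p)=True p=True
s_2={p,q,r}: G(X(p))=False X(p)=True p=True
s_3={p,q,s}: G(X(p))=False X(p)=True p=True
s_4={p,q,s}: G(X(p))=False X(p)=False p=True
s_5={q,s}: G(X(p))=False X(p)=True p=False
s_6={p,r}: G(X(p))=False X(p)=False p=True
s_7={s}: G(X(p))=False X(p)=False p=False
G(G(X(p))) holds globally = False
First violation at position 0.

Answer: 0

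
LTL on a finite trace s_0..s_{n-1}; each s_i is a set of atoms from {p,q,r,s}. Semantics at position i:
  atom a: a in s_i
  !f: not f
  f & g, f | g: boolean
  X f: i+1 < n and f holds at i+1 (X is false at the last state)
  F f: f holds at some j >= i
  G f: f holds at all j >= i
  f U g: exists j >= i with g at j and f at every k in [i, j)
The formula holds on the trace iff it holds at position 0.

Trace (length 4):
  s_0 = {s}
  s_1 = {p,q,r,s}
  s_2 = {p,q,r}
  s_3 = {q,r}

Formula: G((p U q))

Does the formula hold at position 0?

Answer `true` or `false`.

Answer: false

Derivation:
s_0={s}: G((p U q))=False (p U q)=False p=False q=False
s_1={p,q,r,s}: G((p U q))=True (p U q)=True p=True q=True
s_2={p,q,r}: G((p U q))=True (p U q)=True p=True q=True
s_3={q,r}: G((p U q))=True (p U q)=True p=False q=True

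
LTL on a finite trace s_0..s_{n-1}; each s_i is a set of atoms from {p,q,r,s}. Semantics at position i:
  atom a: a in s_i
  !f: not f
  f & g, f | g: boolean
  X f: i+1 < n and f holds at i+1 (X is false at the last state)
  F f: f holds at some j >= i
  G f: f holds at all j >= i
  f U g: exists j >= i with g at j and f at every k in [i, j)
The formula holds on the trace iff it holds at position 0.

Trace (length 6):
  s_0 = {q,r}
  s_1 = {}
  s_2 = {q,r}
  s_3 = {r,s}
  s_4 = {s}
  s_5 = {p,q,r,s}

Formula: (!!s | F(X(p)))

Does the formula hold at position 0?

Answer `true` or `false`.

Answer: true

Derivation:
s_0={q,r}: (!!s | F(X(p)))=True !!s=False !s=True s=False F(X(p))=True X(p)=False p=False
s_1={}: (!!s | F(X(p)))=True !!s=False !s=True s=False F(X(p))=True X(p)=False p=False
s_2={q,r}: (!!s | F(X(p)))=True !!s=False !s=True s=False F(X(p))=True X(p)=False p=False
s_3={r,s}: (!!s | F(X(p)))=True !!s=True !s=False s=True F(X(p))=True X(p)=False p=False
s_4={s}: (!!s | F(X(p)))=True !!s=True !s=False s=True F(X(p))=True X(p)=True p=False
s_5={p,q,r,s}: (!!s | F(X(p)))=True !!s=True !s=False s=True F(X(p))=False X(p)=False p=True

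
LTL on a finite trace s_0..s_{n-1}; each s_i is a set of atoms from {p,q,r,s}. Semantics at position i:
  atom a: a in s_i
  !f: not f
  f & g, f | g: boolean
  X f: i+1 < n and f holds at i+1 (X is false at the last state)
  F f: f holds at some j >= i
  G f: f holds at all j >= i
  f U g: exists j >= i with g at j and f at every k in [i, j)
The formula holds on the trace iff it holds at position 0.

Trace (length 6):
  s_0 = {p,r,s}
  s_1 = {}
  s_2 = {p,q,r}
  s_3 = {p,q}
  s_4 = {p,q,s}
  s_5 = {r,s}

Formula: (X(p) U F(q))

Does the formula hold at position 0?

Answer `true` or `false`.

s_0={p,r,s}: (X(p) U F(q))=True X(p)=False p=True F(q)=True q=False
s_1={}: (X(p) U F(q))=True X(p)=True p=False F(q)=True q=False
s_2={p,q,r}: (X(p) U F(q))=True X(p)=True p=True F(q)=True q=True
s_3={p,q}: (X(p) U F(q))=True X(p)=True p=True F(q)=True q=True
s_4={p,q,s}: (X(p) U F(q))=True X(p)=False p=True F(q)=True q=True
s_5={r,s}: (X(p) U F(q))=False X(p)=False p=False F(q)=False q=False

Answer: true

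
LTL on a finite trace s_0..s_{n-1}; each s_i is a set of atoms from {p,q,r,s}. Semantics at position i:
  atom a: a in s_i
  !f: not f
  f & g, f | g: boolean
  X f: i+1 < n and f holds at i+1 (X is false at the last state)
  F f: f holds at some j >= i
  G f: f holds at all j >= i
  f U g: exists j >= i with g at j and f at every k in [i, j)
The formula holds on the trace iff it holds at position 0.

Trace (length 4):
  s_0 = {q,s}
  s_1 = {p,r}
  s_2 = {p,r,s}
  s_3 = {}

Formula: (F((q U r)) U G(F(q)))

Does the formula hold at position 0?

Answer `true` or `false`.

Answer: false

Derivation:
s_0={q,s}: (F((q U r)) U G(F(q)))=False F((q U r))=True (q U r)=True q=True r=False G(F(q))=False F(q)=True
s_1={p,r}: (F((q U r)) U G(F(q)))=False F((q U r))=True (q U r)=True q=False r=True G(F(q))=False F(q)=False
s_2={p,r,s}: (F((q U r)) U G(F(q)))=False F((q U r))=True (q U r)=True q=False r=True G(F(q))=False F(q)=False
s_3={}: (F((q U r)) U G(F(q)))=False F((q U r))=False (q U r)=False q=False r=False G(F(q))=False F(q)=False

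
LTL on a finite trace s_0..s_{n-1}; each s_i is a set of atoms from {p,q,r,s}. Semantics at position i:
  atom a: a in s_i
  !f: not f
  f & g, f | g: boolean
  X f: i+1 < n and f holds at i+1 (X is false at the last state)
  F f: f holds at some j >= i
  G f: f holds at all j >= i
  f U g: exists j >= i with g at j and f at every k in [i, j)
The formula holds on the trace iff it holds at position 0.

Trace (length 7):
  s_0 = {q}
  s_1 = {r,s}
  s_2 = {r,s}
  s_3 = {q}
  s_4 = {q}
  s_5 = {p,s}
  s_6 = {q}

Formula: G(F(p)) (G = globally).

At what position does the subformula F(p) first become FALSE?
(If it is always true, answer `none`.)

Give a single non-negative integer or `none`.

Answer: 6

Derivation:
s_0={q}: F(p)=True p=False
s_1={r,s}: F(p)=True p=False
s_2={r,s}: F(p)=True p=False
s_3={q}: F(p)=True p=False
s_4={q}: F(p)=True p=False
s_5={p,s}: F(p)=True p=True
s_6={q}: F(p)=False p=False
G(F(p)) holds globally = False
First violation at position 6.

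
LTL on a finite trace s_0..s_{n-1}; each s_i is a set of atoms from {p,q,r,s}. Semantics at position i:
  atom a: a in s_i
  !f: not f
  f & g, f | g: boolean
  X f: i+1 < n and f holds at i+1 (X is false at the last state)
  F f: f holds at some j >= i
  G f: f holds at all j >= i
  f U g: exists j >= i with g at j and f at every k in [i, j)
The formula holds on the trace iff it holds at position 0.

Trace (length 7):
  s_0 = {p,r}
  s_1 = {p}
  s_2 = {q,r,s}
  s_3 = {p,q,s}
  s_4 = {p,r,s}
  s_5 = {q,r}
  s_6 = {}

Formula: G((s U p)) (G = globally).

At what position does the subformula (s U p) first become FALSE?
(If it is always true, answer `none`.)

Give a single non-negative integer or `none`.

Answer: 5

Derivation:
s_0={p,r}: (s U p)=True s=False p=True
s_1={p}: (s U p)=True s=False p=True
s_2={q,r,s}: (s U p)=True s=True p=False
s_3={p,q,s}: (s U p)=True s=True p=True
s_4={p,r,s}: (s U p)=True s=True p=True
s_5={q,r}: (s U p)=False s=False p=False
s_6={}: (s U p)=False s=False p=False
G((s U p)) holds globally = False
First violation at position 5.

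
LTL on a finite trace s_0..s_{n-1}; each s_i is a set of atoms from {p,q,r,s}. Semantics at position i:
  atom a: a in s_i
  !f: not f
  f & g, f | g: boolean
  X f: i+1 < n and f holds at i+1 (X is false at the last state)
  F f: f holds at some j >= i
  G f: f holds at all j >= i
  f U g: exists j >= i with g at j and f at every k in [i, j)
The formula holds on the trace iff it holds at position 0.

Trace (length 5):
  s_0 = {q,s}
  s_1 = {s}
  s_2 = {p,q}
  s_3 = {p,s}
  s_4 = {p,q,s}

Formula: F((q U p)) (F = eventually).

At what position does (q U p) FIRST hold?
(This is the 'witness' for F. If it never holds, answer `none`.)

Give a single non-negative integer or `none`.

Answer: 2

Derivation:
s_0={q,s}: (q U p)=False q=True p=False
s_1={s}: (q U p)=False q=False p=False
s_2={p,q}: (q U p)=True q=True p=True
s_3={p,s}: (q U p)=True q=False p=True
s_4={p,q,s}: (q U p)=True q=True p=True
F((q U p)) holds; first witness at position 2.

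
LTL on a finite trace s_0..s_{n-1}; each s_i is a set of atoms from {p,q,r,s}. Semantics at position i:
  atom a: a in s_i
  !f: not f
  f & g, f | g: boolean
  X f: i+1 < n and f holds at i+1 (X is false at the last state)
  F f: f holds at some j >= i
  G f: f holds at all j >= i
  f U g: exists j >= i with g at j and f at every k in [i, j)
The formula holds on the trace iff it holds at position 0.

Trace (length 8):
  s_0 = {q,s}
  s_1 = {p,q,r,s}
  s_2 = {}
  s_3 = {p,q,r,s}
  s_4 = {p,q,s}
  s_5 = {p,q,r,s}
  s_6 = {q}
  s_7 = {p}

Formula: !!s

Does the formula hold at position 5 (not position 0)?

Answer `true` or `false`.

Answer: true

Derivation:
s_0={q,s}: !!s=True !s=False s=True
s_1={p,q,r,s}: !!s=True !s=False s=True
s_2={}: !!s=False !s=True s=False
s_3={p,q,r,s}: !!s=True !s=False s=True
s_4={p,q,s}: !!s=True !s=False s=True
s_5={p,q,r,s}: !!s=True !s=False s=True
s_6={q}: !!s=False !s=True s=False
s_7={p}: !!s=False !s=True s=False
Evaluating at position 5: result = True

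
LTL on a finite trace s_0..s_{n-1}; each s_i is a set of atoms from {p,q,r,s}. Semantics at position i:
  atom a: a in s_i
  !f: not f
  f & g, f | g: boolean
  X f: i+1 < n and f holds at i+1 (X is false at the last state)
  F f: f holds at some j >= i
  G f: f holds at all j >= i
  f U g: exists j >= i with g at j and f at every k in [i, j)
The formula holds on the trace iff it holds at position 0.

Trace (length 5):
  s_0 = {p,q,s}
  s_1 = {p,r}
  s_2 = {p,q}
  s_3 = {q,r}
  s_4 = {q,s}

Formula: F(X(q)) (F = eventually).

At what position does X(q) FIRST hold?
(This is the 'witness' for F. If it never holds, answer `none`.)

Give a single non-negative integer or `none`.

s_0={p,q,s}: X(q)=False q=True
s_1={p,r}: X(q)=True q=False
s_2={p,q}: X(q)=True q=True
s_3={q,r}: X(q)=True q=True
s_4={q,s}: X(q)=False q=True
F(X(q)) holds; first witness at position 1.

Answer: 1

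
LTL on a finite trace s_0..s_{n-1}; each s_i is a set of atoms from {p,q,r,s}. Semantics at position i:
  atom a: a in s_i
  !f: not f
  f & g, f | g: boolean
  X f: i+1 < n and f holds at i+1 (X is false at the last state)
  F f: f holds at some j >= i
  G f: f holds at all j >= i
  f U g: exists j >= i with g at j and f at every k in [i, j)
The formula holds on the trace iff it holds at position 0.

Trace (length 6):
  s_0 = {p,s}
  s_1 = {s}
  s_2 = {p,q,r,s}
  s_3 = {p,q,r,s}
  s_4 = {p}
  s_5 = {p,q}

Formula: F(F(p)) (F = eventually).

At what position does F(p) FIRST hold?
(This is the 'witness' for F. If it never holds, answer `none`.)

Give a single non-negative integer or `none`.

s_0={p,s}: F(p)=True p=True
s_1={s}: F(p)=True p=False
s_2={p,q,r,s}: F(p)=True p=True
s_3={p,q,r,s}: F(p)=True p=True
s_4={p}: F(p)=True p=True
s_5={p,q}: F(p)=True p=True
F(F(p)) holds; first witness at position 0.

Answer: 0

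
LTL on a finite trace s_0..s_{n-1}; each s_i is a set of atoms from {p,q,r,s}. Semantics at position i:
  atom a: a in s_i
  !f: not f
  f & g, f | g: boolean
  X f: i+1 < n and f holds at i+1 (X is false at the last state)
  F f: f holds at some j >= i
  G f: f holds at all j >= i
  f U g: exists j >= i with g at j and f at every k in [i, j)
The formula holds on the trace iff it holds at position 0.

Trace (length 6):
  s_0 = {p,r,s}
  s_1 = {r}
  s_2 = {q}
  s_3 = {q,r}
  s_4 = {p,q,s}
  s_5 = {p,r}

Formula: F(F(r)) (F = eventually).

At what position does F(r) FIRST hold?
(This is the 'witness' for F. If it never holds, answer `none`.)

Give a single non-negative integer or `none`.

s_0={p,r,s}: F(r)=True r=True
s_1={r}: F(r)=True r=True
s_2={q}: F(r)=True r=False
s_3={q,r}: F(r)=True r=True
s_4={p,q,s}: F(r)=True r=False
s_5={p,r}: F(r)=True r=True
F(F(r)) holds; first witness at position 0.

Answer: 0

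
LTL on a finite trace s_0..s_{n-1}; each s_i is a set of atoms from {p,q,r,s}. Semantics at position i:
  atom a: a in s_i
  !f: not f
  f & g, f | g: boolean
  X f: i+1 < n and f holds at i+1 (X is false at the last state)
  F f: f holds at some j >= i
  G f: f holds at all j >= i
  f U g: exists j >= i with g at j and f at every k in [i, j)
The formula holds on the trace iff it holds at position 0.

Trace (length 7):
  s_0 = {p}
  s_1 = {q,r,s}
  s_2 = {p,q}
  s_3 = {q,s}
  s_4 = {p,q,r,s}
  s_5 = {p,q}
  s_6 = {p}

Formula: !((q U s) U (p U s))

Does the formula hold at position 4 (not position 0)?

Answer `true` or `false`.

Answer: false

Derivation:
s_0={p}: !((q U s) U (p U s))=False ((q U s) U (p U s))=True (q U s)=False q=False s=False (p U s)=True p=True
s_1={q,r,s}: !((q U s) U (p U s))=False ((q U s) U (p U s))=True (q U s)=True q=True s=True (p U s)=True p=False
s_2={p,q}: !((q U s) U (p U s))=False ((q U s) U (p U s))=True (q U s)=True q=True s=False (p U s)=True p=True
s_3={q,s}: !((q U s) U (p U s))=False ((q U s) U (p U s))=True (q U s)=True q=True s=True (p U s)=True p=False
s_4={p,q,r,s}: !((q U s) U (p U s))=False ((q U s) U (p U s))=True (q U s)=True q=True s=True (p U s)=True p=True
s_5={p,q}: !((q U s) U (p U s))=True ((q U s) U (p U s))=False (q U s)=False q=True s=False (p U s)=False p=True
s_6={p}: !((q U s) U (p U s))=True ((q U s) U (p U s))=False (q U s)=False q=False s=False (p U s)=False p=True
Evaluating at position 4: result = False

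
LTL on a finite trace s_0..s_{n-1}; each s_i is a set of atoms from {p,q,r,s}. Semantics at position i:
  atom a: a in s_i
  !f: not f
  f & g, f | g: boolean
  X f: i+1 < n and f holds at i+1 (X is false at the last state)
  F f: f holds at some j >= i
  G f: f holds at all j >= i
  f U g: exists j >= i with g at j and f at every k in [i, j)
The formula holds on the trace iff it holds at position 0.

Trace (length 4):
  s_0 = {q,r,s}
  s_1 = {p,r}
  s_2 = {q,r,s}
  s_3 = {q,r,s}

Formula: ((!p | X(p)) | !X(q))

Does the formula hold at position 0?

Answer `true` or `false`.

s_0={q,r,s}: ((!p | X(p)) | !X(q))=True (!p | X(p))=True !p=True p=False X(p)=True !X(q)=True X(q)=False q=True
s_1={p,r}: ((!p | X(p)) | !X(q))=False (!p | X(p))=False !p=False p=True X(p)=False !X(q)=False X(q)=True q=False
s_2={q,r,s}: ((!p | X(p)) | !X(q))=True (!p | X(p))=True !p=True p=False X(p)=False !X(q)=False X(q)=True q=True
s_3={q,r,s}: ((!p | X(p)) | !X(q))=True (!p | X(p))=True !p=True p=False X(p)=False !X(q)=True X(q)=False q=True

Answer: true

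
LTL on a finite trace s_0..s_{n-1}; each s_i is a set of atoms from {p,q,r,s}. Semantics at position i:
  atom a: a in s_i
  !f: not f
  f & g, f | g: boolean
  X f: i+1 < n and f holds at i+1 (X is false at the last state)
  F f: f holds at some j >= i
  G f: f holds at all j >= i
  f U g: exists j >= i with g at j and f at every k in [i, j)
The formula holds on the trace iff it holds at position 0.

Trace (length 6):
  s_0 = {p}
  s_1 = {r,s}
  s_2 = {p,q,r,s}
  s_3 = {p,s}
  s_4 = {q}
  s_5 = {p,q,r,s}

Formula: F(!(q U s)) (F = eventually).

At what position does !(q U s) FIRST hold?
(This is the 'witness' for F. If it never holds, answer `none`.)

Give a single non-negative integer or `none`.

s_0={p}: !(q U s)=True (q U s)=False q=False s=False
s_1={r,s}: !(q U s)=False (q U s)=True q=False s=True
s_2={p,q,r,s}: !(q U s)=False (q U s)=True q=True s=True
s_3={p,s}: !(q U s)=False (q U s)=True q=False s=True
s_4={q}: !(q U s)=False (q U s)=True q=True s=False
s_5={p,q,r,s}: !(q U s)=False (q U s)=True q=True s=True
F(!(q U s)) holds; first witness at position 0.

Answer: 0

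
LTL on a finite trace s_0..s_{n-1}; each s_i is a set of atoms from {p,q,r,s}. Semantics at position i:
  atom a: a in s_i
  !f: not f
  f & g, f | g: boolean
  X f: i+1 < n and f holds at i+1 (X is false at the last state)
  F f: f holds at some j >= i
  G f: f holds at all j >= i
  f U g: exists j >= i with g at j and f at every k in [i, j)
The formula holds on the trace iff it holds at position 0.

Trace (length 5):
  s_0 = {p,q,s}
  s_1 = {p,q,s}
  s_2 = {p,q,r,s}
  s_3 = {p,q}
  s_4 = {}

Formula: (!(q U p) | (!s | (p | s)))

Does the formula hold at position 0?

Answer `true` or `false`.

s_0={p,q,s}: (!(q U p) | (!s | (p | s)))=True !(q U p)=False (q U p)=True q=True p=True (!s | (p | s))=True !s=False s=True (p | s)=True
s_1={p,q,s}: (!(q U p) | (!s | (p | s)))=True !(q U p)=False (q U p)=True q=True p=True (!s | (p | s))=True !s=False s=True (p | s)=True
s_2={p,q,r,s}: (!(q U p) | (!s | (p | s)))=True !(q U p)=False (q U p)=True q=True p=True (!s | (p | s))=True !s=False s=True (p | s)=True
s_3={p,q}: (!(q U p) | (!s | (p | s)))=True !(q U p)=False (q U p)=True q=True p=True (!s | (p | s))=True !s=True s=False (p | s)=True
s_4={}: (!(q U p) | (!s | (p | s)))=True !(q U p)=True (q U p)=False q=False p=False (!s | (p | s))=True !s=True s=False (p | s)=False

Answer: true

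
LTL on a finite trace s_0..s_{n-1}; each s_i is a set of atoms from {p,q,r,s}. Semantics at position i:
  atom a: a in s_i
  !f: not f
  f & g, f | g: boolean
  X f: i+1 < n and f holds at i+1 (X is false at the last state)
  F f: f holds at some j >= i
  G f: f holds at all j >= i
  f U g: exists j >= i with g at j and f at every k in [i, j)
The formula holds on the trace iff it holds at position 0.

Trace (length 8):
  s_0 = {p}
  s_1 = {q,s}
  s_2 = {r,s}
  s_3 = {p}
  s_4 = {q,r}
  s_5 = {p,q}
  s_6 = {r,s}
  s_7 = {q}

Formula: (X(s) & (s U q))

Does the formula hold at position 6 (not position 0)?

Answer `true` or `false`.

s_0={p}: (X(s) & (s U q))=False X(s)=True s=False (s U q)=False q=False
s_1={q,s}: (X(s) & (s U q))=True X(s)=True s=True (s U q)=True q=True
s_2={r,s}: (X(s) & (s U q))=False X(s)=False s=True (s U q)=False q=False
s_3={p}: (X(s) & (s U q))=False X(s)=False s=False (s U q)=False q=False
s_4={q,r}: (X(s) & (s U q))=False X(s)=False s=False (s U q)=True q=True
s_5={p,q}: (X(s) & (s U q))=True X(s)=True s=False (s U q)=True q=True
s_6={r,s}: (X(s) & (s U q))=False X(s)=False s=True (s U q)=True q=False
s_7={q}: (X(s) & (s U q))=False X(s)=False s=False (s U q)=True q=True
Evaluating at position 6: result = False

Answer: false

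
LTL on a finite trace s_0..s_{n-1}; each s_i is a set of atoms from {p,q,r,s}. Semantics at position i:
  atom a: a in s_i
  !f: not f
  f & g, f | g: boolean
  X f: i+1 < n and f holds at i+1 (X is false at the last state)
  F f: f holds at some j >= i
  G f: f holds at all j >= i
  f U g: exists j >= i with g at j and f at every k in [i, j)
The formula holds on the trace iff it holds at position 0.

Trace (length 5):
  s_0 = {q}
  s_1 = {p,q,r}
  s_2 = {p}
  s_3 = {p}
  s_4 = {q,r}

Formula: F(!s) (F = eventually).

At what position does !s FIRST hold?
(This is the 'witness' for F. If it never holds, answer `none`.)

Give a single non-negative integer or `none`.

s_0={q}: !s=True s=False
s_1={p,q,r}: !s=True s=False
s_2={p}: !s=True s=False
s_3={p}: !s=True s=False
s_4={q,r}: !s=True s=False
F(!s) holds; first witness at position 0.

Answer: 0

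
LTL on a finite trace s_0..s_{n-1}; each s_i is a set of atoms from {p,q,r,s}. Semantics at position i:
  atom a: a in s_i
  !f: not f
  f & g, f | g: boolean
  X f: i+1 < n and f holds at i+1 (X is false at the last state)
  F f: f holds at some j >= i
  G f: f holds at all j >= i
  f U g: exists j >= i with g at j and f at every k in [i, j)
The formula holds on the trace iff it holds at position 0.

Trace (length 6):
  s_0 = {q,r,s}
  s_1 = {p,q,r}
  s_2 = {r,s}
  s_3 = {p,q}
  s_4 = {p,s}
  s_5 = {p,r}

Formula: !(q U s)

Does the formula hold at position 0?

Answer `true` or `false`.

Answer: false

Derivation:
s_0={q,r,s}: !(q U s)=False (q U s)=True q=True s=True
s_1={p,q,r}: !(q U s)=False (q U s)=True q=True s=False
s_2={r,s}: !(q U s)=False (q U s)=True q=False s=True
s_3={p,q}: !(q U s)=False (q U s)=True q=True s=False
s_4={p,s}: !(q U s)=False (q U s)=True q=False s=True
s_5={p,r}: !(q U s)=True (q U s)=False q=False s=False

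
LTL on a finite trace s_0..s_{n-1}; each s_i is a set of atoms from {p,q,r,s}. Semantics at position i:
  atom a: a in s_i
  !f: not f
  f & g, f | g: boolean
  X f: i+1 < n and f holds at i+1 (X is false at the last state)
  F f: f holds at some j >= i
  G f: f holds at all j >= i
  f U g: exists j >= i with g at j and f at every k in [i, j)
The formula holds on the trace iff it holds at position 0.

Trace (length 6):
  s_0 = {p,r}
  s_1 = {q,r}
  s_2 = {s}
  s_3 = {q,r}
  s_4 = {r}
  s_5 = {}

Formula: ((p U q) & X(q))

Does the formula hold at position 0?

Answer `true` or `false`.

s_0={p,r}: ((p U q) & X(q))=True (p U q)=True p=True q=False X(q)=True
s_1={q,r}: ((p U q) & X(q))=False (p U q)=True p=False q=True X(q)=False
s_2={s}: ((p U q) & X(q))=False (p U q)=False p=False q=False X(q)=True
s_3={q,r}: ((p U q) & X(q))=False (p U q)=True p=False q=True X(q)=False
s_4={r}: ((p U q) & X(q))=False (p U q)=False p=False q=False X(q)=False
s_5={}: ((p U q) & X(q))=False (p U q)=False p=False q=False X(q)=False

Answer: true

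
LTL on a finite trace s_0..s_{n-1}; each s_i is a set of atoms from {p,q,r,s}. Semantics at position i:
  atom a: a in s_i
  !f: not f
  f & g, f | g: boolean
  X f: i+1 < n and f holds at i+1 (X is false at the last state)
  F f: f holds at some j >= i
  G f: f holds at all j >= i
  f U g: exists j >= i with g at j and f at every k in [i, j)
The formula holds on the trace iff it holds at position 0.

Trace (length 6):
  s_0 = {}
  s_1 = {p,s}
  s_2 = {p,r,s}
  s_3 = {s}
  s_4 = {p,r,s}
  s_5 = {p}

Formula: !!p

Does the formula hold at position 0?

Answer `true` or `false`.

s_0={}: !!p=False !p=True p=False
s_1={p,s}: !!p=True !p=False p=True
s_2={p,r,s}: !!p=True !p=False p=True
s_3={s}: !!p=False !p=True p=False
s_4={p,r,s}: !!p=True !p=False p=True
s_5={p}: !!p=True !p=False p=True

Answer: false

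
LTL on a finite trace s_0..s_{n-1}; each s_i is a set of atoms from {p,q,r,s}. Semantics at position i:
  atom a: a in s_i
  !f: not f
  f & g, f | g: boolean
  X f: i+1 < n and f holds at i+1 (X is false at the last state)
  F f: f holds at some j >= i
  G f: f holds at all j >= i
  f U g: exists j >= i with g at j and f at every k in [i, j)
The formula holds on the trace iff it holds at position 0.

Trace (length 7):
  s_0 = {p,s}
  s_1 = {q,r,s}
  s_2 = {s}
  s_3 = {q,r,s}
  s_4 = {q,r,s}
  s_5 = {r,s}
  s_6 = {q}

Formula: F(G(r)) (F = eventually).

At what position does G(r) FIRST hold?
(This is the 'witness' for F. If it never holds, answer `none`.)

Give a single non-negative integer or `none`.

s_0={p,s}: G(r)=False r=False
s_1={q,r,s}: G(r)=False r=True
s_2={s}: G(r)=False r=False
s_3={q,r,s}: G(r)=False r=True
s_4={q,r,s}: G(r)=False r=True
s_5={r,s}: G(r)=False r=True
s_6={q}: G(r)=False r=False
F(G(r)) does not hold (no witness exists).

Answer: none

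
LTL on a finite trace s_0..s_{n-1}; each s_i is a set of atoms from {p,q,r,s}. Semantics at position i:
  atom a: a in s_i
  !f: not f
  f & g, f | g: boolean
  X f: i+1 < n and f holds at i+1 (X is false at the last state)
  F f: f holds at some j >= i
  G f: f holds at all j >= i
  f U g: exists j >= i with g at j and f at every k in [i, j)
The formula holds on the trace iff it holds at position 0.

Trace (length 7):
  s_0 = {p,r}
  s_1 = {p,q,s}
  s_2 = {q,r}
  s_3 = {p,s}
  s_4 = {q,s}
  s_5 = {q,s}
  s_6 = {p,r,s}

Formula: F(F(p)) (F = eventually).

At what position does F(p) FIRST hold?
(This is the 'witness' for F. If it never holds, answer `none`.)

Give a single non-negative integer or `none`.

Answer: 0

Derivation:
s_0={p,r}: F(p)=True p=True
s_1={p,q,s}: F(p)=True p=True
s_2={q,r}: F(p)=True p=False
s_3={p,s}: F(p)=True p=True
s_4={q,s}: F(p)=True p=False
s_5={q,s}: F(p)=True p=False
s_6={p,r,s}: F(p)=True p=True
F(F(p)) holds; first witness at position 0.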